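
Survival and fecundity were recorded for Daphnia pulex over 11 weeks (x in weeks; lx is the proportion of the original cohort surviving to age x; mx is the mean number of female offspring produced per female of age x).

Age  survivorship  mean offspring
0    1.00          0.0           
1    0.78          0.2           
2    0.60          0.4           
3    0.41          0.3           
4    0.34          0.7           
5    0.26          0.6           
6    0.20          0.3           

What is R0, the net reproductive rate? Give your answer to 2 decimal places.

lx·mx by age: 0, 0.156, 0.24, 0.123, 0.238, 0.156, 0.06
R0 = Σ lx·mx = 0.973 → 0.97

0.97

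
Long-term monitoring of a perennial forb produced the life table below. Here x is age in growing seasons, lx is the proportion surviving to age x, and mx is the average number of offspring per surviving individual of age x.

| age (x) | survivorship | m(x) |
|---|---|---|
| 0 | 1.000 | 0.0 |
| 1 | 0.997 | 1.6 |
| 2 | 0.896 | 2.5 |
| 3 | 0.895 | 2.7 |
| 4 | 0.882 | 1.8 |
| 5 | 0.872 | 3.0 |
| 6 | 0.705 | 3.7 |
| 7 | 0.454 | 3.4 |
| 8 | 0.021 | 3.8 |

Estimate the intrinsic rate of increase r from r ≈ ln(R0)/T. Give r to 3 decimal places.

0.659

R0 = Σ lx·mx = 0 + 1.5952 + 2.24 + 2.4165 + 1.5876 + 2.616 + 2.6085 + 1.5436 + 0.0798 = 14.6872
Σ x·lx·mx = 59.8497; T = 59.8497/14.6872 = 4.07496…
r ≈ ln(R0)/T = ln(14.6872)/4.07496… = 0.65939… → 0.659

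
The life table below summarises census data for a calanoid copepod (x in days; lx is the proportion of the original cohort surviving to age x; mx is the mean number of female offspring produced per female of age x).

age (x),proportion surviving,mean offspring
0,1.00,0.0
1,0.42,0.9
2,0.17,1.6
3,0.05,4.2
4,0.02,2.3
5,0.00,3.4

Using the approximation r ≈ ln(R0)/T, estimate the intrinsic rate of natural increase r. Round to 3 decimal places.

-0.052

R0 = Σ lx·mx = 0 + 0.378 + 0.272 + 0.21 + 0.046 + 0 = 0.906
Σ x·lx·mx = 1.736; T = 1.736/0.906 = 1.91611…
r ≈ ln(R0)/T = ln(0.906)/1.91611… = -0.05152… → -0.052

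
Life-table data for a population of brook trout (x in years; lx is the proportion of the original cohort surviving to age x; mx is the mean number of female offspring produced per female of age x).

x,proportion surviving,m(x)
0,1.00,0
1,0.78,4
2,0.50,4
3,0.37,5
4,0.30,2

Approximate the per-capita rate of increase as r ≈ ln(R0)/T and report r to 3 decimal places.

1.017

R0 = Σ lx·mx = 0 + 3.12 + 2 + 1.85 + 0.6 = 7.57
Σ x·lx·mx = 15.07; T = 15.07/7.57 = 1.99075…
r ≈ ln(R0)/T = ln(7.57)/1.99075… = 1.0168… → 1.017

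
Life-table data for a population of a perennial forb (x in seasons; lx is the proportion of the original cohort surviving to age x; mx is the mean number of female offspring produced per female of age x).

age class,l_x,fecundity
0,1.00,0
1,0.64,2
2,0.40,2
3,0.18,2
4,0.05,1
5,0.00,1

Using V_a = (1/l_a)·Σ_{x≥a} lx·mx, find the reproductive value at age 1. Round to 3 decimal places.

3.891

lx·mx for x ≥ 1: 1.28, 0.8, 0.36, 0.05, 0 → sum = 2.49
V_1 = 2.49 / l_1 = 2.49 / 0.64 = 3.890625 → 3.891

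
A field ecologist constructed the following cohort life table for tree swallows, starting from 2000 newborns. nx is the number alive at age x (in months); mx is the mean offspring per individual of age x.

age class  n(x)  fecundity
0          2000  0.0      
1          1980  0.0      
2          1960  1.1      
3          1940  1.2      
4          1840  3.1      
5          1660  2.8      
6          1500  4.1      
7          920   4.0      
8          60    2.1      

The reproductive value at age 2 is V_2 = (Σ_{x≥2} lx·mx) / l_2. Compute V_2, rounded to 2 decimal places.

12.65

lx = nx/n0 = nx/2000: 1, 0.99, 0.98, 0.97, 0.92, 0.83, 0.75, 0.46, 0.03
lx·mx for x ≥ 2: 1.078, 1.164, 2.852, 2.324, 3.075, 1.84, 0.063 → sum = 12.396
V_2 = 12.396 / l_2 = 12.396 / 0.98 = 12.64898… → 12.65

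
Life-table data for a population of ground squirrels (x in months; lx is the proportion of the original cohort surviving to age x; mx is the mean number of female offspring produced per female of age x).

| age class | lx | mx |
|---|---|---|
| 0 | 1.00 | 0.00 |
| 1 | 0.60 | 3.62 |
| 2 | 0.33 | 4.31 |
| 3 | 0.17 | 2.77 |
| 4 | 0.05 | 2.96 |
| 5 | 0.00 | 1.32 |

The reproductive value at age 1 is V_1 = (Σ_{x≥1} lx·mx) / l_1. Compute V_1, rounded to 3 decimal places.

lx·mx for x ≥ 1: 2.172, 1.4223, 0.4709, 0.148, 0 → sum = 4.2132
V_1 = 4.2132 / l_1 = 4.2132 / 0.6 = 7.022 → 7.022

7.022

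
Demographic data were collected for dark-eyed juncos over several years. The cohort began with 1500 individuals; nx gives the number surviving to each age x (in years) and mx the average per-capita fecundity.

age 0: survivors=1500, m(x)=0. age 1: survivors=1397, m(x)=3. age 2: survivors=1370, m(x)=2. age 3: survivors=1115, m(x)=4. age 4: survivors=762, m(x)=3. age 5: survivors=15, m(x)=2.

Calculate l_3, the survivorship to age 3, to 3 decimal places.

l_3 = n_3/n_0 = 1115/1500 = 0.743333… → 0.743

0.743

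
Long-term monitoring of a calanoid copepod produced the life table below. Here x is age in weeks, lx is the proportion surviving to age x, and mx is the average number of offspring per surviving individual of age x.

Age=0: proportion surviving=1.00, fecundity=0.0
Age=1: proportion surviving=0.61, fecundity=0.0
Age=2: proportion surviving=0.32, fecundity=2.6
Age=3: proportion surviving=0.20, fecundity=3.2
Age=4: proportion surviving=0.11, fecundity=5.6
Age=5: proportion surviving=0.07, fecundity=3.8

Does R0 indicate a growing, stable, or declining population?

growing

R0 = Σ lx·mx = 0 + 0 + 0.832 + 0.64 + 0.616 + 0.266 = 2.354
R0 > 1, so the population is growing.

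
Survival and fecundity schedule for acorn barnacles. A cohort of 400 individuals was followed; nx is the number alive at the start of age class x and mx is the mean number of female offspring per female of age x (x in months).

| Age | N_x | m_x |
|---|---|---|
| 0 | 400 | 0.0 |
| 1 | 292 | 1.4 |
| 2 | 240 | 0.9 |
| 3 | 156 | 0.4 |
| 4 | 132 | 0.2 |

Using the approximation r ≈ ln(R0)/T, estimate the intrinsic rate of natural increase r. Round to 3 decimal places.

0.364

lx = nx/n0 = nx/400: 1, 0.73, 0.6, 0.39, 0.33
R0 = Σ lx·mx = 0 + 1.022 + 0.54 + 0.156 + 0.066 = 1.784
Σ x·lx·mx = 2.834; T = 2.834/1.784 = 1.58857…
r ≈ ln(R0)/T = ln(1.784)/1.58857… = 0.36439… → 0.364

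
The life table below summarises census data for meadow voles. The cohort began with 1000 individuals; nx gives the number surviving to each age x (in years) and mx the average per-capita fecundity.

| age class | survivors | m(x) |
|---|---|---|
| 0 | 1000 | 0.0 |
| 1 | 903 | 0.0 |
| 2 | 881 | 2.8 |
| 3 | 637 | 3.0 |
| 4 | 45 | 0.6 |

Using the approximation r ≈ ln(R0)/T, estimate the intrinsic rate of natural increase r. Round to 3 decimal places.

lx = nx/n0 = nx/1000: 1, 0.903, 0.881, 0.637, 0.045
R0 = Σ lx·mx = 0 + 0 + 2.4668 + 1.911 + 0.027 = 4.4048
Σ x·lx·mx = 10.7746; T = 10.7746/4.4048 = 2.4461…
r ≈ ln(R0)/T = ln(4.4048)/2.4461… = 0.60615… → 0.606

0.606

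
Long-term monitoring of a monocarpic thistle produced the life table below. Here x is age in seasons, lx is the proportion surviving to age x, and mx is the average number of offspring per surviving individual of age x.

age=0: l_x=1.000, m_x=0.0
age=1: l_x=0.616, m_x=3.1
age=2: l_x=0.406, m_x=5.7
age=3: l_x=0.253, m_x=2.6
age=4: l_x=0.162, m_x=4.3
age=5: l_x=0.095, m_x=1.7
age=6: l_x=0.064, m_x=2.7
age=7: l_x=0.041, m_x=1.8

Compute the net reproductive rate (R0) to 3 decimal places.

lx·mx by age: 0, 1.9096, 2.3142, 0.6578, 0.6966, 0.1615, 0.1728, 0.0738
R0 = Σ lx·mx = 5.9863 → 5.986

5.986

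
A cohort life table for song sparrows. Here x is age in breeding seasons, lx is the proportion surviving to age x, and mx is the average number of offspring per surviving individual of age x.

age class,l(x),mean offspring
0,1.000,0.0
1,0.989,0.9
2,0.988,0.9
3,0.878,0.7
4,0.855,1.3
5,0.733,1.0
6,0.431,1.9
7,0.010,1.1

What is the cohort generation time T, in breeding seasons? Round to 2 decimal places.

lx·mx: 0, 0.8901, 0.8892, 0.6146, 1.1115, 0.733, 0.8189, 0.011 → R0 = 5.0683
x·lx·mx: 0, 0.8901, 1.7784, 1.8438, 4.446, 3.665, 4.9134, 0.077 → Σ = 17.6137
T = 17.6137 / 5.0683 = 3.475268… → 3.48

3.48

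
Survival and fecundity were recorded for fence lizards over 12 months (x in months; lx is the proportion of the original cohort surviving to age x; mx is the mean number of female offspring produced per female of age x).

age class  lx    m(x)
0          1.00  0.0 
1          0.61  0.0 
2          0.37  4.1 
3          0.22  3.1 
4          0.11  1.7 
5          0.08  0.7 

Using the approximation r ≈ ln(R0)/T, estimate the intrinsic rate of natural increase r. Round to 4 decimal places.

0.3570

R0 = Σ lx·mx = 0 + 0 + 1.517 + 0.682 + 0.187 + 0.056 = 2.442
Σ x·lx·mx = 6.108; T = 6.108/2.442 = 2.50123…
r ≈ ln(R0)/T = ln(2.442)/2.50123… = 0.356952… → 0.3570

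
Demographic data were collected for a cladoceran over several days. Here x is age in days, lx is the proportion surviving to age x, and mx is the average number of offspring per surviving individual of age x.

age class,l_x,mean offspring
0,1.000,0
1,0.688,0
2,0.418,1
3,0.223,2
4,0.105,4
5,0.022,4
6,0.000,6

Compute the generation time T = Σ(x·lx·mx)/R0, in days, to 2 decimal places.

3.13

lx·mx: 0, 0, 0.418, 0.446, 0.42, 0.088, 0 → R0 = 1.372
x·lx·mx: 0, 0, 0.836, 1.338, 1.68, 0.44, 0 → Σ = 4.294
T = 4.294 / 1.372 = 3.129738… → 3.13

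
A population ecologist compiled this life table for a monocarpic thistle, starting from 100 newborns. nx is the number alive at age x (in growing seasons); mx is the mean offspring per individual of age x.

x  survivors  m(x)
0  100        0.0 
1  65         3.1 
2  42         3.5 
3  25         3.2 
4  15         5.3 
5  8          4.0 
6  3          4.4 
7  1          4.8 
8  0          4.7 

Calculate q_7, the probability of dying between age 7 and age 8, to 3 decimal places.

1.000

lx = nx/n0 = nx/100: 1, 0.65, 0.42, 0.25, 0.15, 0.08, 0.03, 0.01, 0
q_7 = (l_7 − l_8) / l_7 = (0.01 − 0) / 0.01
     = 0.01 / 0.01 = 1 → 1.000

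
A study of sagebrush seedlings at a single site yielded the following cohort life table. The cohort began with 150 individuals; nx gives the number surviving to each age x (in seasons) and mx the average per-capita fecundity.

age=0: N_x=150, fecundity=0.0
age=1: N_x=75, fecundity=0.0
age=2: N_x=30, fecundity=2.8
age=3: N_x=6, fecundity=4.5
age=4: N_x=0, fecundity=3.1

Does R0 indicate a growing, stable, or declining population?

lx = nx/n0 = nx/150: 1, 0.5, 0.2, 0.04, 0
R0 = Σ lx·mx = 0 + 0 + 0.56 + 0.18 + 0 = 0.74
R0 < 1, so the population is declining.

declining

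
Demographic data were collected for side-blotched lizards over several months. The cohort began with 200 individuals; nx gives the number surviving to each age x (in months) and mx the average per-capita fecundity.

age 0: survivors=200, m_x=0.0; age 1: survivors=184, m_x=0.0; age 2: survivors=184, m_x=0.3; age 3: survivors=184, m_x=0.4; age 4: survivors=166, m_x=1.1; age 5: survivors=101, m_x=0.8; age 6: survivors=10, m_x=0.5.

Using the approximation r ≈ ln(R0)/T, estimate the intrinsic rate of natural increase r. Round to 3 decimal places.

0.182

lx = nx/n0 = nx/200: 1, 0.92, 0.92, 0.92, 0.83, 0.505, 0.05
R0 = Σ lx·mx = 0 + 0 + 0.276 + 0.368 + 0.913 + 0.404 + 0.025 = 1.986
Σ x·lx·mx = 7.478; T = 7.478/1.986 = 3.76536…
r ≈ ln(R0)/T = ln(1.986)/3.76536… = 0.18222… → 0.182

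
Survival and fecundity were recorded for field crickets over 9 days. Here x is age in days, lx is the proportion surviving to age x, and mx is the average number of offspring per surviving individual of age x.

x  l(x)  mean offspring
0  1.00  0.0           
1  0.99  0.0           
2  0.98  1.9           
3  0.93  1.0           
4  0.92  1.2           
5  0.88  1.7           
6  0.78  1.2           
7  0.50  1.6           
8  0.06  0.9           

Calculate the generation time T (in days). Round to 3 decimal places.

lx·mx: 0, 0, 1.862, 0.93, 1.104, 1.496, 0.936, 0.8, 0.054 → R0 = 7.182
x·lx·mx: 0, 0, 3.724, 2.79, 4.416, 7.48, 5.616, 5.6, 0.432 → Σ = 30.058
T = 30.058 / 7.182 = 4.185185… → 4.185

4.185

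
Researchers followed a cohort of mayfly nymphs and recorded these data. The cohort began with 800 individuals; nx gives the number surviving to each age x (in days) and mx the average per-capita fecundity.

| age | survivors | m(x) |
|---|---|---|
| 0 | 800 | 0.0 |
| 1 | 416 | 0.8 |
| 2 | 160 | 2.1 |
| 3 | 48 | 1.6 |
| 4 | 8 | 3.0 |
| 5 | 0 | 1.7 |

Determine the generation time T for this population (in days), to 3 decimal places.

lx = nx/n0 = nx/800: 1, 0.52, 0.2, 0.06, 0.01, 0
lx·mx: 0, 0.416, 0.42, 0.096, 0.03, 0 → R0 = 0.962
x·lx·mx: 0, 0.416, 0.84, 0.288, 0.12, 0 → Σ = 1.664
T = 1.664 / 0.962 = 1.72973… → 1.730

1.730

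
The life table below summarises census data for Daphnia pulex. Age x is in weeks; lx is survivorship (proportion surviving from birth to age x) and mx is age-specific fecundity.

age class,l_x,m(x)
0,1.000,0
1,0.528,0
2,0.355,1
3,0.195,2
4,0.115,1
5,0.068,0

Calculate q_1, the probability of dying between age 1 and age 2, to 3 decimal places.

0.328

q_1 = (l_1 − l_2) / l_1 = (0.528 − 0.355) / 0.528
     = 0.173 / 0.528 = 0.327652… → 0.328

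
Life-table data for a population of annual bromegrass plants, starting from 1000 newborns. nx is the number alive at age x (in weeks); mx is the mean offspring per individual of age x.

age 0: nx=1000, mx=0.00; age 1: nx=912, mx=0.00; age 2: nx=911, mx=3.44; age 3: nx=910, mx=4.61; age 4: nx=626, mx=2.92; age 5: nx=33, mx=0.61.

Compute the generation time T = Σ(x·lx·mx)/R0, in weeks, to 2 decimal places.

2.86

lx = nx/n0 = nx/1000: 1, 0.912, 0.911, 0.91, 0.626, 0.033
lx·mx: 0, 0, 3.13384, 4.1951, 1.82792, 0.02013 → R0 = 9.17699
x·lx·mx: 0, 0, 6.26768, 12.5853, 7.31168, 0.10065 → Σ = 26.26531
T = 26.26531 / 9.17699 = 2.862083… → 2.86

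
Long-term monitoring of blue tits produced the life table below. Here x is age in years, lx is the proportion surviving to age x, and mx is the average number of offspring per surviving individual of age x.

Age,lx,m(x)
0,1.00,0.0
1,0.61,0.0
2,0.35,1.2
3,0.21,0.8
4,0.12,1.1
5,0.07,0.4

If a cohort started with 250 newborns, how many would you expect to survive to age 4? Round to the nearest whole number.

Expected survivors = N0 · l_4 = 250 × 0.12 = 30 → 30

30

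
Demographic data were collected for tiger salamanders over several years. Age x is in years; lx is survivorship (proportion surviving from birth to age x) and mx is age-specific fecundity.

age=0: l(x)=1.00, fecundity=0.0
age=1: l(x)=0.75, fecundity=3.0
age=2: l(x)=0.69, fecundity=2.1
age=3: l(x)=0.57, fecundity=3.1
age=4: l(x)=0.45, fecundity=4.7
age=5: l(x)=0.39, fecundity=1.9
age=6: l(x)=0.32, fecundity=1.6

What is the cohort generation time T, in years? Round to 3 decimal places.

lx·mx: 0, 2.25, 1.449, 1.767, 2.115, 0.741, 0.512 → R0 = 8.834
x·lx·mx: 0, 2.25, 2.898, 5.301, 8.46, 3.705, 3.072 → Σ = 25.686
T = 25.686 / 8.834 = 2.90763… → 2.908

2.908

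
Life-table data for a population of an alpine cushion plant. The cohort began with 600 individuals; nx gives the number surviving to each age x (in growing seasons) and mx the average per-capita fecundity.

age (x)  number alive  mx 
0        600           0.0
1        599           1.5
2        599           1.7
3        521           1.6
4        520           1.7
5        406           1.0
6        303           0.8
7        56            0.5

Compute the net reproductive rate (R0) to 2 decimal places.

7.18

lx = nx/n0 = nx/600: 1, 0.99833…, 0.99833…, 0.86833…, 0.86667…, 0.67667…, 0.505, 0.09333…
lx·mx by age: 0, 1.4975…, 1.697167…, 1.389333…, 1.473333…, 0.676667…, 0.404, 0.046667…
R0 = Σ lx·mx = 7.184667… → 7.18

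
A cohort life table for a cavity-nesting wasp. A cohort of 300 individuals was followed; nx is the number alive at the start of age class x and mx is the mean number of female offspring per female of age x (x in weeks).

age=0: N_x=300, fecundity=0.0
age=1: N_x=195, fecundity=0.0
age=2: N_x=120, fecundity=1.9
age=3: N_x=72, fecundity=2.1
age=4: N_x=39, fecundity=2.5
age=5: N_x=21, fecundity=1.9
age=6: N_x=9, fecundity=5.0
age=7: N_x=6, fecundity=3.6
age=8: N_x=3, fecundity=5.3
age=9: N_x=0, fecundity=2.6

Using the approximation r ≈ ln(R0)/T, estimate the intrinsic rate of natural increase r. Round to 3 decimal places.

lx = nx/n0 = nx/300: 1, 0.65, 0.4, 0.24, 0.13, 0.07, 0.03, 0.02, 0.01, 0
R0 = Σ lx·mx = 0 + 0 + 0.76 + 0.504 + 0.325 + 0.133 + 0.15 + 0.072 + 0.053 + 0 = 1.997
Σ x·lx·mx = 6.825; T = 6.825/1.997 = 3.41763…
r ≈ ln(R0)/T = ln(1.997)/3.41763… = 0.20238… → 0.202

0.202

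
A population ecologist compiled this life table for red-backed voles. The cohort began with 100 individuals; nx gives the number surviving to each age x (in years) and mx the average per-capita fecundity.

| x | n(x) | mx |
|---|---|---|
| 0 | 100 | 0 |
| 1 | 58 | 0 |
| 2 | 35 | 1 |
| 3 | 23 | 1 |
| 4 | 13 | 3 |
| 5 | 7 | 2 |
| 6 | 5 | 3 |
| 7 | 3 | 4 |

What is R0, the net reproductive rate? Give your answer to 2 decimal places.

lx = nx/n0 = nx/100: 1, 0.58, 0.35, 0.23, 0.13, 0.07, 0.05, 0.03
lx·mx by age: 0, 0, 0.35, 0.23, 0.39, 0.14, 0.15, 0.12
R0 = Σ lx·mx = 1.38 → 1.38

1.38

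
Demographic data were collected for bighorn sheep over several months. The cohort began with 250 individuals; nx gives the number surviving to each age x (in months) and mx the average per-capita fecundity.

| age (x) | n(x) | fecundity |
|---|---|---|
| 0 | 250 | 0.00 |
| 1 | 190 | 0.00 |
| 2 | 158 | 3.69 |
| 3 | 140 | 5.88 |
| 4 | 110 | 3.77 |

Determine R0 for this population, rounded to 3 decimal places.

lx = nx/n0 = nx/250: 1, 0.76, 0.632, 0.56, 0.44
lx·mx by age: 0, 0, 2.33208, 3.2928, 1.6588
R0 = Σ lx·mx = 7.28368 → 7.284

7.284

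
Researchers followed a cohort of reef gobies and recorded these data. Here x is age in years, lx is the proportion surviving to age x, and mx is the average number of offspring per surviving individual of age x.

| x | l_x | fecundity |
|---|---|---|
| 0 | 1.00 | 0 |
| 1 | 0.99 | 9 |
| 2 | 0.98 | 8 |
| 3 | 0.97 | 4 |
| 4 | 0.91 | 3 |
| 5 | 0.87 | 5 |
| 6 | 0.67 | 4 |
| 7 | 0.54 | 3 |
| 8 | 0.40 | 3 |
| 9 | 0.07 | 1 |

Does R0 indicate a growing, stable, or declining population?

R0 = Σ lx·mx = 0 + 8.91 + 7.84 + 3.88 + 2.73 + 4.35 + 2.68 + 1.62 + 1.2 + 0.07 = 33.28
R0 > 1, so the population is growing.

growing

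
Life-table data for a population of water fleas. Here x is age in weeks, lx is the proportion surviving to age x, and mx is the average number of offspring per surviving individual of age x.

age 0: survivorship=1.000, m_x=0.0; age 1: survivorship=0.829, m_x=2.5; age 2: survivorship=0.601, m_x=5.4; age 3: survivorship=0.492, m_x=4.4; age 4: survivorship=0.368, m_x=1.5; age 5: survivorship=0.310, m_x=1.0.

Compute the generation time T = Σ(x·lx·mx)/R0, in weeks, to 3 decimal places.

2.255

lx·mx: 0, 2.0725, 3.2454, 2.1648, 0.552, 0.31 → R0 = 8.3447
x·lx·mx: 0, 2.0725, 6.4908, 6.4944, 2.208, 1.55 → Σ = 18.8157
T = 18.8157 / 8.3447 = 2.254808… → 2.255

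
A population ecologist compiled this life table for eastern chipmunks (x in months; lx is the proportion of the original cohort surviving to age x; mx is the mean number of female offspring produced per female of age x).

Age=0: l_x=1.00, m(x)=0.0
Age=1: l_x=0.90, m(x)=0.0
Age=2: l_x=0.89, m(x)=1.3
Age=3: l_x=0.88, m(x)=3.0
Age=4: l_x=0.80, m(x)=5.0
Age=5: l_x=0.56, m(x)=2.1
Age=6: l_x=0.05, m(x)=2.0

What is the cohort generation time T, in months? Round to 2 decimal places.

3.61

lx·mx: 0, 0, 1.157, 2.64, 4, 1.176, 0.1 → R0 = 9.073
x·lx·mx: 0, 0, 2.314, 7.92, 16, 5.88, 0.6 → Σ = 32.714
T = 32.714 / 9.073 = 3.605643… → 3.61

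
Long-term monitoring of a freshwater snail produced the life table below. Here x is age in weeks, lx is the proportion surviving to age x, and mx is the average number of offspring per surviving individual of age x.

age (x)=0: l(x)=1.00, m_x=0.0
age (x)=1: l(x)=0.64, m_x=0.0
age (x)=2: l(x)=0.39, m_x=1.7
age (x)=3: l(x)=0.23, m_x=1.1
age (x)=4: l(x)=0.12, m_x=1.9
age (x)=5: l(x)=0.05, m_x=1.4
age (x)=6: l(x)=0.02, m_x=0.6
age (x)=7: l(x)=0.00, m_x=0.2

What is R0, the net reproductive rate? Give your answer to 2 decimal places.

lx·mx by age: 0, 0, 0.663, 0.253, 0.228, 0.07, 0.012, 0
R0 = Σ lx·mx = 1.226 → 1.23

1.23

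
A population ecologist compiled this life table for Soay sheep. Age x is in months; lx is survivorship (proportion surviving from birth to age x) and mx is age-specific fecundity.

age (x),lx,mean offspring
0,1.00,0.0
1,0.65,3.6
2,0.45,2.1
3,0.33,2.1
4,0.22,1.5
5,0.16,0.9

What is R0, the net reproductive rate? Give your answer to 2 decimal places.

4.45

lx·mx by age: 0, 2.34, 0.945, 0.693, 0.33, 0.144
R0 = Σ lx·mx = 4.452 → 4.45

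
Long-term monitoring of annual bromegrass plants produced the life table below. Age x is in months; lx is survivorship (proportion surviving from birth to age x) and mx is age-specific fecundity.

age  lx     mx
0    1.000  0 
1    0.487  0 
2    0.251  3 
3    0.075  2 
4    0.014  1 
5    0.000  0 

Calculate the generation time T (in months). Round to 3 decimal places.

lx·mx: 0, 0, 0.753, 0.15, 0.014, 0 → R0 = 0.917
x·lx·mx: 0, 0, 1.506, 0.45, 0.056, 0 → Σ = 2.012
T = 2.012 / 0.917 = 2.194111… → 2.194

2.194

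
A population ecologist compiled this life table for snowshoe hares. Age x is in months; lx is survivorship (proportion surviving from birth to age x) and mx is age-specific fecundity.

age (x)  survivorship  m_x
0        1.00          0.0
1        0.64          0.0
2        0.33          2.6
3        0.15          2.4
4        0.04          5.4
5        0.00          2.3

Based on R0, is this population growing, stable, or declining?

growing

R0 = Σ lx·mx = 0 + 0 + 0.858 + 0.36 + 0.216 + 0 = 1.434
R0 > 1, so the population is growing.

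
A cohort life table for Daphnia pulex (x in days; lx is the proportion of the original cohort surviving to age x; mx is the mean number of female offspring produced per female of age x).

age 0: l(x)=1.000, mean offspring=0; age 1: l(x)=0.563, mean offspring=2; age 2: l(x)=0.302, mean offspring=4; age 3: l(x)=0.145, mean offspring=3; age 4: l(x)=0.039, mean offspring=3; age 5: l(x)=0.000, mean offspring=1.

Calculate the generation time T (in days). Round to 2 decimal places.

1.84

lx·mx: 0, 1.126, 1.208, 0.435, 0.117, 0 → R0 = 2.886
x·lx·mx: 0, 1.126, 2.416, 1.305, 0.468, 0 → Σ = 5.315
T = 5.315 / 2.886 = 1.841649… → 1.84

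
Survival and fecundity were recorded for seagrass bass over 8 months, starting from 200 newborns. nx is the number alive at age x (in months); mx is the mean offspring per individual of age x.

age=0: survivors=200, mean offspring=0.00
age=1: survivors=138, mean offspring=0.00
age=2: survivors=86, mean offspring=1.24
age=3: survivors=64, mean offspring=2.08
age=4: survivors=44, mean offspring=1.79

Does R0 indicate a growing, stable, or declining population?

lx = nx/n0 = nx/200: 1, 0.69, 0.43, 0.32, 0.22
R0 = Σ lx·mx = 0 + 0 + 0.5332 + 0.6656 + 0.3938 = 1.5926
R0 > 1, so the population is growing.

growing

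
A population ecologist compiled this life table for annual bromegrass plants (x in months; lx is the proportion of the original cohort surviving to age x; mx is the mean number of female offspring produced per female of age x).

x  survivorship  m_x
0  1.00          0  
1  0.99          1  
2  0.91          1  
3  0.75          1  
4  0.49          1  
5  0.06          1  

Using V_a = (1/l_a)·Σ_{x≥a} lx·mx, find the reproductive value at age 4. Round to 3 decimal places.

1.122

lx·mx for x ≥ 4: 0.49, 0.06 → sum = 0.55
V_4 = 0.55 / l_4 = 0.55 / 0.49 = 1.122449… → 1.122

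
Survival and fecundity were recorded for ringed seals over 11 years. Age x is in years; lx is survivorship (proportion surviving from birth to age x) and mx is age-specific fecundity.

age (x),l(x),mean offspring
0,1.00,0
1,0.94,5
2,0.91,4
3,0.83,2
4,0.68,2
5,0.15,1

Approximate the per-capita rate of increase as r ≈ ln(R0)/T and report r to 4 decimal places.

1.2147

R0 = Σ lx·mx = 0 + 4.7 + 3.64 + 1.66 + 1.36 + 0.15 = 11.51
Σ x·lx·mx = 23.15; T = 23.15/11.51 = 2.01129…
r ≈ ln(R0)/T = ln(11.51)/2.01129… = 1.214748… → 1.2147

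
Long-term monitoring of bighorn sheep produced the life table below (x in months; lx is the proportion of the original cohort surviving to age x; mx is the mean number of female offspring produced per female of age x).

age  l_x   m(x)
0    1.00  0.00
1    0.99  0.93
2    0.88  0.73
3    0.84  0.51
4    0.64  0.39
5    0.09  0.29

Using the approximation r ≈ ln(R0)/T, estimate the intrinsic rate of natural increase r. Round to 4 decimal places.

R0 = Σ lx·mx = 0 + 0.9207 + 0.6424 + 0.4284 + 0.2496 + 0.0261 = 2.2672
Σ x·lx·mx = 4.6196; T = 4.6196/2.2672 = 2.03758…
r ≈ ln(R0)/T = ln(2.2672)/2.03758… = 0.401725… → 0.4017

0.4017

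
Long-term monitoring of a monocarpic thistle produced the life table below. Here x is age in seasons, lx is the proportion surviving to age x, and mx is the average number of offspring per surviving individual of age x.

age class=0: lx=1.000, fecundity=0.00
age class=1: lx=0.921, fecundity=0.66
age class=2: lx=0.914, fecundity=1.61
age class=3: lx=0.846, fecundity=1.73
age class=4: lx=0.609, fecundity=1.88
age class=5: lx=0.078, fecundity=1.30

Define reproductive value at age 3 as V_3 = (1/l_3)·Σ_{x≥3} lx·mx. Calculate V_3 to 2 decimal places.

lx·mx for x ≥ 3: 1.46358, 1.14492, 0.1014 → sum = 2.7099
V_3 = 2.7099 / l_3 = 2.7099 / 0.846 = 3.203191… → 3.20

3.20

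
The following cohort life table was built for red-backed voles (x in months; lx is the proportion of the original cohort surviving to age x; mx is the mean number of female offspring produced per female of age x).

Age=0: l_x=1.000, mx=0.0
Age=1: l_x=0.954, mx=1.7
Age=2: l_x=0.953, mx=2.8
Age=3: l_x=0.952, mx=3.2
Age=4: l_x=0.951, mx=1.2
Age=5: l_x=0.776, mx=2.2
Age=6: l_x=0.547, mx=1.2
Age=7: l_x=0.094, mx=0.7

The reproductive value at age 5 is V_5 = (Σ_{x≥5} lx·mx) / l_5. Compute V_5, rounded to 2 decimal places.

lx·mx for x ≥ 5: 1.7072, 0.6564, 0.0658 → sum = 2.4294
V_5 = 2.4294 / l_5 = 2.4294 / 0.776 = 3.13067… → 3.13

3.13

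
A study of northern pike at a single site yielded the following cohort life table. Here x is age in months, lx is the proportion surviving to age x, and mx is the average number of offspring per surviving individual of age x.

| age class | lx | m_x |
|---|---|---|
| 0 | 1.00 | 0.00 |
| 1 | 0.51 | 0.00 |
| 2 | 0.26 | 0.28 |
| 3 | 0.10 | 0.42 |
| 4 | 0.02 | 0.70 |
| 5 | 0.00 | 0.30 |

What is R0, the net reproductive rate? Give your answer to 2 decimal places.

lx·mx by age: 0, 0, 0.0728, 0.042, 0.014, 0
R0 = Σ lx·mx = 0.1288 → 0.13

0.13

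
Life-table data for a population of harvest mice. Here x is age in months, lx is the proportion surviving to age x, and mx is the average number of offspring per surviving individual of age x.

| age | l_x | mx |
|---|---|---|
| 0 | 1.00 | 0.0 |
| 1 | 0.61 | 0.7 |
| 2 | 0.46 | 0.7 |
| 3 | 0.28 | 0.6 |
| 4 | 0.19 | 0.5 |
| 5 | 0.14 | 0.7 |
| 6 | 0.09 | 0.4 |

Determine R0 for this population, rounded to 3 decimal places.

1.146

lx·mx by age: 0, 0.427, 0.322, 0.168, 0.095, 0.098, 0.036
R0 = Σ lx·mx = 1.146 → 1.146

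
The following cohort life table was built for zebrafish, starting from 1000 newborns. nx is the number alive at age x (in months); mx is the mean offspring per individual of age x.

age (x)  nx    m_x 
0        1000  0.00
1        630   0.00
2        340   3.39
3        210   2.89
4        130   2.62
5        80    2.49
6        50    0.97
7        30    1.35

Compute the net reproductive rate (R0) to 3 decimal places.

2.388

lx = nx/n0 = nx/1000: 1, 0.63, 0.34, 0.21, 0.13, 0.08, 0.05, 0.03
lx·mx by age: 0, 0, 1.1526, 0.6069, 0.3406, 0.1992, 0.0485, 0.0405
R0 = Σ lx·mx = 2.3883 → 2.388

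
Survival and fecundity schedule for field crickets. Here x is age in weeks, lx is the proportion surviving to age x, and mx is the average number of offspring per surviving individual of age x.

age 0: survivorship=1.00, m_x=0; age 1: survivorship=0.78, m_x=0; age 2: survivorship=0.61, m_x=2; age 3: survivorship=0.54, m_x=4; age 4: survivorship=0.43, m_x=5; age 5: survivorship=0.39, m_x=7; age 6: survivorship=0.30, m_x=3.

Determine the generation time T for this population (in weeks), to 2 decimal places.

lx·mx: 0, 0, 1.22, 2.16, 2.15, 2.73, 0.9 → R0 = 9.16
x·lx·mx: 0, 0, 2.44, 6.48, 8.6, 13.65, 5.4 → Σ = 36.57
T = 36.57 / 9.16 = 3.992358… → 3.99

3.99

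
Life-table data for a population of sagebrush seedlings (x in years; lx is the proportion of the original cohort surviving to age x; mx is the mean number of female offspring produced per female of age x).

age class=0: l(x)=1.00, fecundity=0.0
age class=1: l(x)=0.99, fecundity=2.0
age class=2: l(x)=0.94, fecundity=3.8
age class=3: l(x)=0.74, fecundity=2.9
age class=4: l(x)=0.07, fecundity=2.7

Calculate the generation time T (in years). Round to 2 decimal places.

lx·mx: 0, 1.98, 3.572, 2.146, 0.189 → R0 = 7.887
x·lx·mx: 0, 1.98, 7.144, 6.438, 0.756 → Σ = 16.318
T = 16.318 / 7.887 = 2.068974… → 2.07

2.07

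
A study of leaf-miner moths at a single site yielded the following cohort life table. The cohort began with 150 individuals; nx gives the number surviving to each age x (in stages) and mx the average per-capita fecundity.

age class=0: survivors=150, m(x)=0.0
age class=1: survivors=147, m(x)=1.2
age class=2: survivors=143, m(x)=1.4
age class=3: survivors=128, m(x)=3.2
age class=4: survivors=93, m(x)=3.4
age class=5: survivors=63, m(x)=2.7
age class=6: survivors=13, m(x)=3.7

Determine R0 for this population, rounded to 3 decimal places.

8.804

lx = nx/n0 = nx/150: 1, 0.98, 0.95333…, 0.85333…, 0.62, 0.42, 0.08667…
lx·mx by age: 0, 1.176, 1.334667…, 2.730667…, 2.108, 1.134, 0.320667…
R0 = Σ lx·mx = 8.804… → 8.804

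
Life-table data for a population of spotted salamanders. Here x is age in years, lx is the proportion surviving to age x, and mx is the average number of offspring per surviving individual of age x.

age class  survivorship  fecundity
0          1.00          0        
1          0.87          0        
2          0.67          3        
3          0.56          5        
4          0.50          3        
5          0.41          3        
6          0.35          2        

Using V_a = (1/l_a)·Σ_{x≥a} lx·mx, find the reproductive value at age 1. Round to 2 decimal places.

lx·mx for x ≥ 1: 0, 2.01, 2.8, 1.5, 1.23, 0.7 → sum = 8.24
V_1 = 8.24 / l_1 = 8.24 / 0.87 = 9.471264… → 9.47

9.47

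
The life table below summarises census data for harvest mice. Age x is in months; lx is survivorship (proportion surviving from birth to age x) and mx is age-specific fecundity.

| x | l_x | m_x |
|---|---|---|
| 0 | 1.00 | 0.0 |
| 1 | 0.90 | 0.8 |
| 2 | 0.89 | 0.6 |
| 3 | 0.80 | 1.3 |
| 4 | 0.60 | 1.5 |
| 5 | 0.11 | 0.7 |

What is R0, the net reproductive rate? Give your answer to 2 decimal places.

3.27

lx·mx by age: 0, 0.72, 0.534, 1.04, 0.9, 0.077
R0 = Σ lx·mx = 3.271 → 3.27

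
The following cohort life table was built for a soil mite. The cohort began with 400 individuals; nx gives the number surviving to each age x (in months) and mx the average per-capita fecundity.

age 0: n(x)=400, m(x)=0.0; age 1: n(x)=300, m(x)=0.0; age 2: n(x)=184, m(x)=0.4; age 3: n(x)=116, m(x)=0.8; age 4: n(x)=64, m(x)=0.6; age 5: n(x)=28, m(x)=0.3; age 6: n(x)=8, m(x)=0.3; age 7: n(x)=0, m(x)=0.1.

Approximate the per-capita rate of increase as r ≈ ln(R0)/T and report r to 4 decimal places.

lx = nx/n0 = nx/400: 1, 0.75, 0.46, 0.29, 0.16, 0.07, 0.02, 0
R0 = Σ lx·mx = 0 + 0 + 0.184 + 0.232 + 0.096 + 0.021 + 0.006 + 0 = 0.539
Σ x·lx·mx = 1.589; T = 1.589/0.539 = 2.94805…
r ≈ ln(R0)/T = ln(0.539)/2.94805… = -0.209643… → -0.2096

-0.2096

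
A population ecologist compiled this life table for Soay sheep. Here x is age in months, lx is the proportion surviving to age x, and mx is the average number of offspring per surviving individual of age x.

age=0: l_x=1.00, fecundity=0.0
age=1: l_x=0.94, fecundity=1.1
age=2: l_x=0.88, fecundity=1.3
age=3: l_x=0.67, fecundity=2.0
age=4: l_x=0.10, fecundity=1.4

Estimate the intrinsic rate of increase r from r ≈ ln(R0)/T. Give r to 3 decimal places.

R0 = Σ lx·mx = 0 + 1.034 + 1.144 + 1.34 + 0.14 = 3.658
Σ x·lx·mx = 7.902; T = 7.902/3.658 = 2.1602…
r ≈ ln(R0)/T = ln(3.658)/2.1602… = 0.60037… → 0.600

0.600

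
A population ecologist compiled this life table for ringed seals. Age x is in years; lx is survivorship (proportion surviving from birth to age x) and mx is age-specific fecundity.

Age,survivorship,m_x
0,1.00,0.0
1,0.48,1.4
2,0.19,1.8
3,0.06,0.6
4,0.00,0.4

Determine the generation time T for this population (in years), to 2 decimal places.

lx·mx: 0, 0.672, 0.342, 0.036, 0 → R0 = 1.05
x·lx·mx: 0, 0.672, 0.684, 0.108, 0 → Σ = 1.464
T = 1.464 / 1.05 = 1.394286… → 1.39

1.39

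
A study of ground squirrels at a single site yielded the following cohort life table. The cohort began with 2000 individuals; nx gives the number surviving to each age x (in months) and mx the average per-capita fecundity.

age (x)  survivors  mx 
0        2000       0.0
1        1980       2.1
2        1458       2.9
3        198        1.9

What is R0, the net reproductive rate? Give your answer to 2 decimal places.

4.38

lx = nx/n0 = nx/2000: 1, 0.99, 0.729, 0.099
lx·mx by age: 0, 2.079, 2.1141, 0.1881
R0 = Σ lx·mx = 4.3812 → 4.38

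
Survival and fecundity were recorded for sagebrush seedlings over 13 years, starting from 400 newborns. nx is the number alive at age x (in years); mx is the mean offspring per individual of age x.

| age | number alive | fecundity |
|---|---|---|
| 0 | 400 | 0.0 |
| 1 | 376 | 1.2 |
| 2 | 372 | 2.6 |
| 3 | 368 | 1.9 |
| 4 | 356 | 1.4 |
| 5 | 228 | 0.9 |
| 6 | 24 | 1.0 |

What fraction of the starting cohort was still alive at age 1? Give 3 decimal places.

0.940

l_1 = n_1/n_0 = 376/400 = 0.94 → 0.940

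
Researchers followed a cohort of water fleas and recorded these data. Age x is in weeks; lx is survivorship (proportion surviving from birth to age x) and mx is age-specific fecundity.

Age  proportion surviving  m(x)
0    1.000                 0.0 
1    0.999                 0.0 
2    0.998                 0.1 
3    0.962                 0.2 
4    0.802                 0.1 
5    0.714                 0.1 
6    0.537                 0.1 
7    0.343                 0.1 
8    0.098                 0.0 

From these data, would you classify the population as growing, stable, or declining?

R0 = Σ lx·mx = 0 + 0 + 0.0998 + 0.1924 + 0.0802 + 0.0714 + 0.0537 + 0.0343 + 0 = 0.5318
R0 < 1, so the population is declining.

declining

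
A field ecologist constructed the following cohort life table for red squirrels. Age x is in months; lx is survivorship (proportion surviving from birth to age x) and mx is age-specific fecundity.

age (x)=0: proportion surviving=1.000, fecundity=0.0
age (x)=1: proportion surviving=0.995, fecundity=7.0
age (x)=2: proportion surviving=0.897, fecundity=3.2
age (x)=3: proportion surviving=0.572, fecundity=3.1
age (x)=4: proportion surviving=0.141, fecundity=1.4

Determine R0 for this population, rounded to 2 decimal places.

lx·mx by age: 0, 6.965, 2.8704, 1.7732, 0.1974
R0 = Σ lx·mx = 11.806 → 11.81

11.81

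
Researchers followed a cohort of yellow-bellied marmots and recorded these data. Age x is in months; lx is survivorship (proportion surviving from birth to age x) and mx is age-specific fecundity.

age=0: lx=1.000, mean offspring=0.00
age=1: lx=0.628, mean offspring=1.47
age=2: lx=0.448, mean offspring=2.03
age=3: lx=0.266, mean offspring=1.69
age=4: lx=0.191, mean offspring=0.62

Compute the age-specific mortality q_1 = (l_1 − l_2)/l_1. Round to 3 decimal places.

q_1 = (l_1 − l_2) / l_1 = (0.628 − 0.448) / 0.628
     = 0.18 / 0.628 = 0.286624… → 0.287

0.287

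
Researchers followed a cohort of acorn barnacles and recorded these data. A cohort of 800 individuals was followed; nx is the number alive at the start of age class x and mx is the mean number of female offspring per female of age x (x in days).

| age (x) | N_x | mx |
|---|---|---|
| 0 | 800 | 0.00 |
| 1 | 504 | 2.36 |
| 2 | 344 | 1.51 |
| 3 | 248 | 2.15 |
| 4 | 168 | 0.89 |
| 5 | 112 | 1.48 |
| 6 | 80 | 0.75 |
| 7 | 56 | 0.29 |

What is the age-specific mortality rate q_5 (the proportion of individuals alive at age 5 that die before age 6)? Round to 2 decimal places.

lx = nx/n0 = nx/800: 1, 0.63, 0.43, 0.31, 0.21, 0.14, 0.1, 0.07
q_5 = (l_5 − l_6) / l_5 = (0.14 − 0.1) / 0.14
     = 0.04 / 0.14 = 0.285714… → 0.29

0.29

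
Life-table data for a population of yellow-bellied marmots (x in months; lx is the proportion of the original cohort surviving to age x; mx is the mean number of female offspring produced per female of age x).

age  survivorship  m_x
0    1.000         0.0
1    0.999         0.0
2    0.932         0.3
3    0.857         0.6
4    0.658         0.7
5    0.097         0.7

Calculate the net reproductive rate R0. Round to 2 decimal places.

1.32

lx·mx by age: 0, 0, 0.2796, 0.5142, 0.4606, 0.0679
R0 = Σ lx·mx = 1.3223 → 1.32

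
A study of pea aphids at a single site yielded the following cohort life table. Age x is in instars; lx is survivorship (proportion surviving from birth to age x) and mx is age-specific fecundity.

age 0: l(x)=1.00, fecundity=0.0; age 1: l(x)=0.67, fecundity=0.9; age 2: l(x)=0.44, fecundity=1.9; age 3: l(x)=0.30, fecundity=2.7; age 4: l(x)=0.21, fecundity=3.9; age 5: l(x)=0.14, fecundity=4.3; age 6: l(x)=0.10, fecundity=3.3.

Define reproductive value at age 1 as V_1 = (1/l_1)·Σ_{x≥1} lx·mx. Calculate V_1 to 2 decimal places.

5.97

lx·mx for x ≥ 1: 0.603, 0.836, 0.81, 0.819, 0.602, 0.33 → sum = 4
V_1 = 4 / l_1 = 4 / 0.67 = 5.970149… → 5.97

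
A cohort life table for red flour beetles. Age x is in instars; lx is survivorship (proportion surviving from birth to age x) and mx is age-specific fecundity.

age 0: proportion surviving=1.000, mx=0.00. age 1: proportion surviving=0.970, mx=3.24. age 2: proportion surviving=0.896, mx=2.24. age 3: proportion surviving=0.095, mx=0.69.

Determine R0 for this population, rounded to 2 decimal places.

lx·mx by age: 0, 3.1428, 2.00704, 0.06555
R0 = Σ lx·mx = 5.21539 → 5.22

5.22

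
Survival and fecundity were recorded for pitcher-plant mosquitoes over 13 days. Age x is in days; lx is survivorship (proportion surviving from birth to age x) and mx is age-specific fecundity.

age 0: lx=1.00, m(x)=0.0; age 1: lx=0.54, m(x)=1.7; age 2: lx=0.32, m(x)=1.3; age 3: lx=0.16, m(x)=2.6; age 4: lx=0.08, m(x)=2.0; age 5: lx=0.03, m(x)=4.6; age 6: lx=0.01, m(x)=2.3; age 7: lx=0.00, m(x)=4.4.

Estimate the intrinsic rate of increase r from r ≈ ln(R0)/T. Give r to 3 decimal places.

R0 = Σ lx·mx = 0 + 0.918 + 0.416 + 0.416 + 0.16 + 0.138 + 0.023 + 0 = 2.071
Σ x·lx·mx = 4.466; T = 4.466/2.071 = 2.15645…
r ≈ ln(R0)/T = ln(2.071)/2.15645… = 0.33761… → 0.338

0.338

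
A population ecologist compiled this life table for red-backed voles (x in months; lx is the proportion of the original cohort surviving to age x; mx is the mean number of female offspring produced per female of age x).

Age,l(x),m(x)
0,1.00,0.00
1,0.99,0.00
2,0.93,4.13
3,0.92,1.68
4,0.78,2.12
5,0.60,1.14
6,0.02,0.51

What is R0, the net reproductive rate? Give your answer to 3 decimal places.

7.734

lx·mx by age: 0, 0, 3.8409, 1.5456, 1.6536, 0.684, 0.0102
R0 = Σ lx·mx = 7.7343 → 7.734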